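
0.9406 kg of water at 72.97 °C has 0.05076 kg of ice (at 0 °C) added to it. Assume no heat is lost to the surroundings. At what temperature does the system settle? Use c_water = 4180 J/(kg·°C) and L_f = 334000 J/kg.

T_f ≈ 65.1 °C

Setting the total heat transfer to zero:
melt ice: 0.05076×334000 = 16954; meltwater 0→T: 0.05076×4180×T = 212.18 T; water cools: 0.9406×4180×(T − 72.97) = 3931.7(T − 72.97)
4143.9 T = 286897 − 16954 = 269943
T ≈ 65.14 °C (positive, so assuming full melt was valid).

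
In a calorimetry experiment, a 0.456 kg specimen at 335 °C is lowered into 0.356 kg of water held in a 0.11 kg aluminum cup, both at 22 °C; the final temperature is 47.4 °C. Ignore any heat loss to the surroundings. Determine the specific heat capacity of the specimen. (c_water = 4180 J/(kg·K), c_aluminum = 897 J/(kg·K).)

Setting the total heat transfer to zero:
0.456·c·(47.4 − 335) + 0.356·4180·(47.4 − 22) + 0.11·897·(47.4 − 22) = 0
-131.15 c = -40303
c = -40303/-131.15 ≈ 307.3 J/(kg·K)

c ≈ 307 J/(kg·K)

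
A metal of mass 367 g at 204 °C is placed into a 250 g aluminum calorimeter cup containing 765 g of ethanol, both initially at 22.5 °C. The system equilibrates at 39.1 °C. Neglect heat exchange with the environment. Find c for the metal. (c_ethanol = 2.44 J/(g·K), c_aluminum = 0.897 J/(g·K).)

c ≈ 0.574 J/(g·K)

Net heat exchanged in the isolated system is zero:
367·c·(39.1 − 204) + 765·2.44·(39.1 − 22.5) + 250·0.897·(39.1 − 22.5) = 0
-60518 c = -34708
c = -34708/-60518 ≈ 0.5735 J/(g·K)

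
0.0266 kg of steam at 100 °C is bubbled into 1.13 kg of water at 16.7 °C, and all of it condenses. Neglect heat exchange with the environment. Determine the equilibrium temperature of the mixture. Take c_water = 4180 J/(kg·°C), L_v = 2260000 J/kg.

T_f ≈ 31.1 °C

Taking heat into each body as positive, Σ m c ΔT = 0:
latent heat released on condensation: 0.0266×2260000 = 60116
  condensate cools 100→T: 0.0266×4180×(T − 100) = 111.19(T − 100)
  original water: 4723.4(T − 16.7)
4834.6 T = 60116 + 11119 + 78881 = 150116
T ≈ 31.05 °C, under the boiling point, so the assumption holds.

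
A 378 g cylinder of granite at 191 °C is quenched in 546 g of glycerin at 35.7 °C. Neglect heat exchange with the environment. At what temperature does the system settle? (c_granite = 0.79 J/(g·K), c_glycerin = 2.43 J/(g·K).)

T_f ≈ 64.2 °C

Heat lost by the granite equals heat gained by the glycerin:
378·0.79·(191 − T) = 546·2.43·(T − 35.7)
298.62(191 − T) = 1326.8(T − 35.7)
1625.4 T = 104402  ⇒  T ≈ 64.23 °C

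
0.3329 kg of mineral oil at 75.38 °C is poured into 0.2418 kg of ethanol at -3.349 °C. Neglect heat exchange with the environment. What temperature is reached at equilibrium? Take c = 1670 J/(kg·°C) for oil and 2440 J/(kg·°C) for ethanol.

Let T be the final temperature. ΣQ_i = 0:
0.3329·1670·(T − 75.38) + 0.2418·2440·(T − (-3.349)) = 0
555.94(T − 75.38) + 589.99(T − (-3.349)) = 0
1145.9 T = 39931
T = 39931/1145.9 ≈ 34.85 °C

T_f ≈ 34.8 °C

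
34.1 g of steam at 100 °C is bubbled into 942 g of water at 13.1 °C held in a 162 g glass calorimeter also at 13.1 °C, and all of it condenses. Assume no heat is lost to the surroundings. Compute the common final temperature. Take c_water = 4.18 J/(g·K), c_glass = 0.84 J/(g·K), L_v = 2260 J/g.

Sum of m c ΔT and latent-heat terms is zero:
latent heat released on condensation: 34.1·2260 = 77066
  condensed water 100 °C→T: 142.54(T − 100)
  original water: 3937.6(T − 13.1)
  cup: 136.08(T − 13.1)
4216.2 T = 77066 + 14254 + 53365 = 144684
T ≈ 34.32 °C — below 100 °C, confirming all the steam condensed.

T_f ≈ 34.3 °C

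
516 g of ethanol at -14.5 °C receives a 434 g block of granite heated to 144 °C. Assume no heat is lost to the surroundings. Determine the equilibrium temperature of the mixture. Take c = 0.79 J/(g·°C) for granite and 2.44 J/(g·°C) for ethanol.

T_f = Σ m_i c_i T_i / Σ m_i c_i:
T_f = (342.86*144 + 1259*(-14.5)) / (342.86 + 1259)
    = 31116 / 1601.9 ≈ 19.42 °C

T_f ≈ 19.4 °C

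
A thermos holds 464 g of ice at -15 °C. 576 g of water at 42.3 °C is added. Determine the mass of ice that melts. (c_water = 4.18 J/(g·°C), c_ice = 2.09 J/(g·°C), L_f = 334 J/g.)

m_melted ≈ 261 g

Water can give up m c ΔT = 576×4.18×42.3 = 101845 J before reaching 0 °C.
Of that, 464×2.09×15 = 14546 J goes to bring the ice to 0 °C, leaving 87298 J.
Melting all 464 g of ice would need 464×334 = 154976 J.
Since 87298 < 154976 J, not all the ice melts; equilibrium is at 0 °C.
Mass melted = 87298/334 ≈ 261.4 g.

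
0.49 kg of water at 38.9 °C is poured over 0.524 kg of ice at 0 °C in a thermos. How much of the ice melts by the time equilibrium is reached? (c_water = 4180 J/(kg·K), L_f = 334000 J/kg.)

Heat available from the water dropping to 0 °C: 0.49·4180·38.9 = 79675 J.
To melt every bit of ice: 0.524·334000 = 175016 J.
That's not enough to melt it all — equilibrium is at 0 °C with ice remaining.
m_melted·334000 = 79675  ⇒  m_melted ≈ 0.2385 kg.

m_melted ≈ 0.239 kg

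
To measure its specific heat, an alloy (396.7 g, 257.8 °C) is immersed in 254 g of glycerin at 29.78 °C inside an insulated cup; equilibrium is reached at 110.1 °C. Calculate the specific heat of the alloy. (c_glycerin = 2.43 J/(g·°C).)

c ≈ 0.846 J/(g·°C)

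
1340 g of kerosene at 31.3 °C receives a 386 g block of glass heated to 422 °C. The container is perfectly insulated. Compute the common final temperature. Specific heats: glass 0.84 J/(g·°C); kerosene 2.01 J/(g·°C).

T_f ≈ 73.3 °C

Let T be the final temperature. ΣQ_i = 0:
386*0.84*(T − 422) + 1340*2.01*(T − 31.3) = 0
324.24(T − 422) + 2693.4(T − 31.3) = 0
3017.6 T = 221133
T ≈ 73.28 °C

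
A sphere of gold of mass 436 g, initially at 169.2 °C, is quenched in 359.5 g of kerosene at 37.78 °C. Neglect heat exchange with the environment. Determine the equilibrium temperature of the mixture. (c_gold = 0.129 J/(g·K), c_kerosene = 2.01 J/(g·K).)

Energy conservation, ΣQ = 0:
436·0.129·(T − 169.2) + 359.5·2.01·(T − 37.78) = 0
56.24(T − 169.2) + 722.59(T − 37.78) = 0
778.84 T = 36816
T = 36816/778.84 ≈ 47.27 °C

T_f ≈ 47.3 °C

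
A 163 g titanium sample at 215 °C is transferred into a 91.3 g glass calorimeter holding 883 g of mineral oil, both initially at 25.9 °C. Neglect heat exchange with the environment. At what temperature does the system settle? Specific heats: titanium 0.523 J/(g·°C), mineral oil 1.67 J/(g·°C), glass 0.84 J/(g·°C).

Let T be the final temperature. ΣQ_i = 0:
163·0.523·(T − 215) + 883·1.67·(T − 25.9) + 91.3·0.84·(T − 25.9) = 0
(85.25 + 1474.6 + 76.69) T = 85.25·215 + 1474.6·25.9 + 76.69·25.9
T ≈ 35.75 °C

T_f ≈ 35.8 °C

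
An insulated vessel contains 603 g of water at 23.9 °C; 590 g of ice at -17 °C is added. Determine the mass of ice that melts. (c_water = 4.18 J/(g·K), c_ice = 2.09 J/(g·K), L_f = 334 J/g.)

Cooling the water to 0 °C releases 603×4.18×23.9 = 60241 J.
Warming the ice to 0 °C takes 590×2.09×17 = 20963 J, leaving 39278 J for melting.
Melting all 590 g of ice would need 590×334 = 197060 J.
39278 J < 197060 J, so only part of the ice melts and the system sits at 0 °C.
m_melted×334 = 39278  ⇒  m_melted ≈ 117.6 g.

m_melted ≈ 118 g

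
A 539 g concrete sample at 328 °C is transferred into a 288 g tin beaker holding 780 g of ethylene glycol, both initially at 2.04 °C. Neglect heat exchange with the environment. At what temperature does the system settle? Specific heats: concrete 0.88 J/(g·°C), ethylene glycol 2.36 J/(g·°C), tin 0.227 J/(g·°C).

T_f ≈ 67.0 °C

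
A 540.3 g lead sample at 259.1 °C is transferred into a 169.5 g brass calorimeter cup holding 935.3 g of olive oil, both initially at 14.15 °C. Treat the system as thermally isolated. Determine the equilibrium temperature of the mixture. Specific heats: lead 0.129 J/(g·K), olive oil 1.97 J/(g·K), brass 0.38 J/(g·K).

T_f ≈ 22.8 °C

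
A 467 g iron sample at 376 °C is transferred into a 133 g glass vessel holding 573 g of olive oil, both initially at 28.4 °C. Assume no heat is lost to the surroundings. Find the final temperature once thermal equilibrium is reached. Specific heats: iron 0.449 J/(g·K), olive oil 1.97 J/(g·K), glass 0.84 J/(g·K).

T_f ≈ 78.7 °C

Setting the total heat transfer to zero:
467*0.449*(T − 376) + 573*1.97*(T − 28.4) + 133*0.84*(T − 28.4) = 0
209.68(T − 376) + 1128.8(T − 28.4) + 111.72(T − 28.4) = 0
(209.68 + 1128.8 + 111.72) T = 209.68*376 + 1128.8*28.4 + 111.72*28.4
T = 114072 / 1450.2 = 78.7 °C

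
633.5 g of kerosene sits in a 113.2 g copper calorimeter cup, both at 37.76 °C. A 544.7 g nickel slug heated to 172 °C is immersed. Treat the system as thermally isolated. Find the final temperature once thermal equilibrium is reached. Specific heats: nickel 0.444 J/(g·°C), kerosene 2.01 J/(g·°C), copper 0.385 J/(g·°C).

T_f ≈ 58.6 °C

Let T be the final temperature. ΣQ_i = 0:
544.7*0.444*(T − 172) + 633.5*2.01*(T − 37.76) + 113.2*0.385*(T − 37.76) = 0
1558.8 T = 91324
T ≈ 58.59 °C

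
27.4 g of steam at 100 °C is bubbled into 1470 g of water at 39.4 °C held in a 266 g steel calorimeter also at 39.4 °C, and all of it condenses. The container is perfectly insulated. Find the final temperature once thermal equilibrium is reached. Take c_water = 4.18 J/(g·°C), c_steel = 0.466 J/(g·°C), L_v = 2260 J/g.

Energy conservation, ΣQ = 0:
steam→water at 100 °C releases m L_v = 27.4·2260 = 61924; condensed water 100 °C→T: 114.53(T − 100); original water: 6144.6(T − 39.4); steel cup: 266·0.466·(T − 39.4) = 123.96(T − 39.4)
6383.1 T = 61924 + 11453 + 246981 = 320358
T ≈ 50.19 °C — below 100 °C, confirming all the steam condensed.

T_f ≈ 50.2 °C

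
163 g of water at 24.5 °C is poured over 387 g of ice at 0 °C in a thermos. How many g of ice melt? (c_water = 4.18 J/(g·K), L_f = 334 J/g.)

Heat available from the water dropping to 0 °C: 163×4.18×24.5 = 16693 J.
Fully melting the ice requires m_ice L_f = 387×334 = 129258 J.
Since 16693 < 129258 J, not all the ice melts; equilibrium is at 0 °C.
m_melted×334 = 16693  ⇒  m_melted ≈ 49.98 g.

m_melted ≈ 50 g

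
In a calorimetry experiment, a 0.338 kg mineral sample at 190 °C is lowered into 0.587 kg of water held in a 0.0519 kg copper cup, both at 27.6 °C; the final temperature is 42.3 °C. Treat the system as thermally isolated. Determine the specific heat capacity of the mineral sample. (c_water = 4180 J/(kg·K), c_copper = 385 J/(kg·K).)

Conservation of energy gives ΣQ = 0:
0.338×c×(42.3 − 190) + 0.587×4180×(42.3 − 27.6) + 0.0519×385×(42.3 − 27.6) = 0
-49.92 c = -36363
c = -36363/-49.92 ≈ 728.4 J/(kg·K)

c ≈ 728 J/(kg·K)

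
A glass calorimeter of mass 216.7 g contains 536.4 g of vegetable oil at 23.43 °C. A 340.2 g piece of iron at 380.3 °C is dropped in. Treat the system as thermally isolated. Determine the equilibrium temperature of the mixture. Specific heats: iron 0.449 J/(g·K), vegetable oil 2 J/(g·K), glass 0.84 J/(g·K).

Heat gained plus heat lost sum to zero:
340.2×0.449×(T − 380.3) + 536.4×2×(T − 23.43) + 216.7×0.84×(T − 23.43) = 0
152.75(T − 380.3) + 1072.8(T − 23.43) + 182.03(T − 23.43) = 0
1407.6 T = 87491
T = 87491 / 1407.6 = 62.2 °C

T_f ≈ 62.2 °C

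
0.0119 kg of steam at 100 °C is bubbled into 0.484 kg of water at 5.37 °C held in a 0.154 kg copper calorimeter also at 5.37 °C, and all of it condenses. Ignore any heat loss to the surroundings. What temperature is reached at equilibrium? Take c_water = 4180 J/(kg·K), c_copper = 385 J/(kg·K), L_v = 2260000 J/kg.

T_f ≈ 20.2 °C

Let T be the final temperature. ΣQ_i = 0:
condense steam: −0.0119×2260000 = −26894
  condensate cools 100→T: 0.0119×4180×(T − 100) = 49.74(T − 100)
  water warms: 0.484×4180×(T − 5.37) = 2023.1(T − 5.37)
  cup: 59.29(T − 5.37)
2132.2 T = 26894 + 4974.2 + 11183 = 43051
T ≈ 20.19 °C — below 100 °C, confirming all the steam condensed.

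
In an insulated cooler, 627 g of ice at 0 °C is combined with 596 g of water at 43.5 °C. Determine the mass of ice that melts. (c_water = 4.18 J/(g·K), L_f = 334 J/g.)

m_melted ≈ 324 g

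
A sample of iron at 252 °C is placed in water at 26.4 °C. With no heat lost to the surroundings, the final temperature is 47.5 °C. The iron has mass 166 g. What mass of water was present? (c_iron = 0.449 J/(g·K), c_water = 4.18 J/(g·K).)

m ≈ 173 g

|Q_iron| = |Q_water|:
166×0.449×(252 − 47.5) = m×4.18×(47.5 − 26.4)
88.2 m = 15242  ⇒  m ≈ 172.8 g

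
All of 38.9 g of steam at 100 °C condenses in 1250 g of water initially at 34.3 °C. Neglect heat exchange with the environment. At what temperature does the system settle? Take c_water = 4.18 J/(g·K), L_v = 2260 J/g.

T_f ≈ 52.6 °C

Setting the total heat transfer to zero:
latent heat released on condensation: 38.9×2260 = 87914
  condensate cools 100→T: 38.9×4.18×(T − 100) = 162.6(T − 100)
  water warms: 1250×4.18×(T − 34.3) = 5225(T − 34.3)
5387.6 T = 87914 + 16260 + 179217 = 283392
T ≈ 52.60 °C (< 100 °C, so full condensation is consistent).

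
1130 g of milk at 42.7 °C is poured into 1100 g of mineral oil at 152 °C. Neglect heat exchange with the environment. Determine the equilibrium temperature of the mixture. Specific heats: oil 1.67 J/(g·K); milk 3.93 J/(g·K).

T_f ≈ 74.7 °C

T_f is the heat-capacity-weighted average of the initial temperatures:
T_f = (1837·152 + 4440.9·42.7) / (1837 + 4440.9)
    = 468850 / 6277.9 ≈ 74.68 °C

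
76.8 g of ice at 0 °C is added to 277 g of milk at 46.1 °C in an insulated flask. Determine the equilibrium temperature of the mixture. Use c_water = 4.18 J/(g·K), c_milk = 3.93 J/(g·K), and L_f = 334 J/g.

T_f ≈ 17.4 °C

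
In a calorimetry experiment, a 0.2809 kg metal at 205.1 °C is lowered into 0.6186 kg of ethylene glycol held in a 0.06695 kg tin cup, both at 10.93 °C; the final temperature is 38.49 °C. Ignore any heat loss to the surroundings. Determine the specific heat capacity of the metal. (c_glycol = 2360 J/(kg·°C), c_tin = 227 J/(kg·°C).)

Energy conservation, ΣQ = 0:
0.2809×c×(38.49 − 205.1) + 0.6186×2360×(38.49 − 10.93) + 0.06695×227×(38.49 − 10.93) = 0
-46.8 c = -40654
c = -40654/-46.8 ≈ 868.7 J/(kg·°C)

c ≈ 869 J/(kg·°C)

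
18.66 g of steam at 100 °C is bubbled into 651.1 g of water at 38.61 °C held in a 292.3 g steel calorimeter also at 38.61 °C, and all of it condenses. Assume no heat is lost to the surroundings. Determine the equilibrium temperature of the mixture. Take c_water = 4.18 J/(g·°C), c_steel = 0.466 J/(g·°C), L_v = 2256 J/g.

Taking heat into each body as positive, Σ m c ΔT = 0:
latent heat released on condensation: 18.66·2256 = 42097; condensate cools 100→T: 18.66·4.18·(T − 100) = 78(T − 100); water warms: 651.1·4.18·(T − 38.61) = 2721.6(T − 38.61); cup: 136.21(T − 38.61)
2935.8 T = 42097 + 7799.9 + 110340 = 160237
T ≈ 54.58 °C — below 100 °C, confirming all the steam condensed.

T_f ≈ 54.6 °C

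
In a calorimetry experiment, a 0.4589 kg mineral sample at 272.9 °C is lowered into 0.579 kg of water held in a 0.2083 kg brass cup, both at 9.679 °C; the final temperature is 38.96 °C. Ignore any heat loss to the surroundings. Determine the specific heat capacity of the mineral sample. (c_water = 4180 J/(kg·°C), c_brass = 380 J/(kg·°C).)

Setting the total heat transfer to zero:
0.4589×c×(38.96 − 272.9) + 0.579×4180×(38.96 − 9.679) + 0.2083×380×(38.96 − 9.679) = 0
-107.36 c = -73184
c = -73184/-107.36 ≈ 681.7 J/(kg·°C)

c ≈ 682 J/(kg·°C)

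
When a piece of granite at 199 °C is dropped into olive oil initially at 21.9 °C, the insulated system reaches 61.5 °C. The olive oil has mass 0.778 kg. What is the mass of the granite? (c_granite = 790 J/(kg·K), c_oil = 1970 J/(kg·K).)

|Q_granite| = |Q_oil|:
m·790·(199 − 61.5) = 0.778·1970·(61.5 − 21.9)
108625 m = 60693  ⇒  m ≈ 0.5587 kg

m ≈ 0.559 kg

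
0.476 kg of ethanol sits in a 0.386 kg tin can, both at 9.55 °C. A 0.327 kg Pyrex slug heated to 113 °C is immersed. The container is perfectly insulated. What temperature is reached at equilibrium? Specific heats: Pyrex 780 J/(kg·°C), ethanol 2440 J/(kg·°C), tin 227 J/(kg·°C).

Conservation of energy gives ΣQ = 0:
0.327·780·(T − 113) + 0.476·2440·(T − 9.55) + 0.386·227·(T − 9.55) = 0
255.06(T − 113) + 1161.4(T − 9.55) + 87.62(T − 9.55) = 0
(255.06 + 1161.4 + 87.62) T = 255.06·113 + 1161.4·9.55 + 87.62·9.55
T ≈ 27.09 °C

T_f ≈ 27.1 °C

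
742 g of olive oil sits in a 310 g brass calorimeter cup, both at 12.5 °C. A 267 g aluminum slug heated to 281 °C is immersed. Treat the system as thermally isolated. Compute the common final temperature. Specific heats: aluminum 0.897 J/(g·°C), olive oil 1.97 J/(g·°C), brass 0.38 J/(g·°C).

Energy conservation, ΣQ = 0:
267*0.897*(T − 281) + 742*1.97*(T − 12.5) + 310*0.38*(T − 12.5) = 0
1819 T = 87043
T = 87043 / 1819 = 47.9 °C

T_f ≈ 47.9 °C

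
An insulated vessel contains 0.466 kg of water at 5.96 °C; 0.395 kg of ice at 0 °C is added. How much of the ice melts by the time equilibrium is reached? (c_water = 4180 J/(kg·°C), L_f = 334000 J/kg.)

Water can give up m c ΔT = 0.466×4180×5.96 = 11609 J before reaching 0 °C.
Melting all 0.395 kg of ice would need 0.395×334000 = 131930 J.
11609 J < 131930 J, so only part of the ice melts and the system sits at 0 °C.
m_melt = 11609 / L_f = 0.03476 kg.

m_melted ≈ 0.0348 kg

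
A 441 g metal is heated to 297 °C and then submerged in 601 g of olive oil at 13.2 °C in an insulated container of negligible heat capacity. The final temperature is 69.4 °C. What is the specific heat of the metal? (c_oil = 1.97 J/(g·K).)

c ≈ 0.663 J/(g·K)

Heat gained plus heat lost sum to zero:
441×c×(69.4 − 297) + 601×1.97×(69.4 − 13.2) = 0
-100372 c = -66539
c = -66539/-100372 ≈ 0.6629 J/(g·K)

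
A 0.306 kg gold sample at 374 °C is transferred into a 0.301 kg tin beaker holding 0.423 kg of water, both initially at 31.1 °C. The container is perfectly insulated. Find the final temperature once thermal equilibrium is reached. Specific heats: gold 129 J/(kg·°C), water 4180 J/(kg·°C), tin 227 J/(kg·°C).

Heat gained plus heat lost sum to zero:
0.306×129×(T − 374) + 0.423×4180×(T − 31.1) + 0.301×227×(T − 31.1) = 0
1875.9 T = 71877
T = 71877/1875.9 ≈ 38.32 °C

T_f ≈ 38.3 °C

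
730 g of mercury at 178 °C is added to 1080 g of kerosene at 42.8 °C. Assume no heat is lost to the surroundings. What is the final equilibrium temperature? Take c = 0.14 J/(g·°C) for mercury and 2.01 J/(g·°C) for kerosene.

Heat lost by the mercury equals heat gained by the kerosene:
730*0.14*(178 − T) = 1080*2.01*(T − 42.8)
102.2(178 − T) = 2170.8(T − 42.8)
2273 T = 111102  ⇒  T ≈ 48.88 °C

T_f ≈ 48.9 °C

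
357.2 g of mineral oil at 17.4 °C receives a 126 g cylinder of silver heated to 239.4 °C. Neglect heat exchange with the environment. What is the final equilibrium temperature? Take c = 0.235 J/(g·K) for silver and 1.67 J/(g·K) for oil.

Conservation of energy gives ΣQ = 0:
126×0.235×(T − 239.4) + 357.2×1.67×(T − 17.4) = 0
(29.61 + 596.52) T = 29.61×239.4 + 596.52×17.4
T = 17468/626.13 ≈ 27.90 °C

T_f ≈ 27.9 °C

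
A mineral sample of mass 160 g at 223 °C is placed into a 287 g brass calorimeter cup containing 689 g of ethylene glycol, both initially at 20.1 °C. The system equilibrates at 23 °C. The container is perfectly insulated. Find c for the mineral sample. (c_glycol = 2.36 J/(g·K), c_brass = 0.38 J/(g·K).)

c ≈ 0.157 J/(g·K)

Let T be the final temperature. ΣQ_i = 0:
160×c×(23 − 223) + 689×2.36×(23 − 20.1) + 287×0.38×(23 − 20.1) = 0
-32000 c = -5031.8
c = -5031.8/-32000 ≈ 0.1572 J/(g·K)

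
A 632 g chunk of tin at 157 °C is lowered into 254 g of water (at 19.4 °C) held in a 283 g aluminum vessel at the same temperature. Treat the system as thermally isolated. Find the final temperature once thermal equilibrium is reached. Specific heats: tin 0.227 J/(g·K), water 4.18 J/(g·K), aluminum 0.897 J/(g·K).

T_f ≈ 32.9 °C

Heat gained plus heat lost sum to zero:
632×0.227×(T − 157) + 254×4.18×(T − 19.4) + 283×0.897×(T − 19.4) = 0
143.46(T − 157) + 1061.7(T − 19.4) + 253.85(T − 19.4) = 0
1459 T = 48046
T = 48046 / 1459 = 32.9 °C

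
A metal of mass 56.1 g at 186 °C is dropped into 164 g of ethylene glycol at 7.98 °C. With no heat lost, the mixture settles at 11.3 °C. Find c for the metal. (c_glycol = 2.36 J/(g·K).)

Conservation of energy gives ΣQ = 0:
56.1·c·(11.3 − 186) + 164·2.36·(11.3 − 7.98) = 0
-9800.7 c = -1285
c = -1285/-9800.7 ≈ 0.1311 J/(g·K)

c ≈ 0.131 J/(g·K)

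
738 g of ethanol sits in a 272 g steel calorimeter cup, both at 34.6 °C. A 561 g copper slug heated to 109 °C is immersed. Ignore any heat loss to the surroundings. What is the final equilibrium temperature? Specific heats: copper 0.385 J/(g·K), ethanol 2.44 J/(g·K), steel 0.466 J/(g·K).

T_f ≈ 42.1 °C

Let T be the final temperature. ΣQ_i = 0:
561×0.385×(T − 109) + 738×2.44×(T − 34.6) + 272×0.466×(T − 34.6) = 0
(215.99 + 1800.7 + 126.75) T = 215.99×109 + 1800.7×34.6 + 126.75×34.6
T = 90233 / 2143.5 = 42.1 °C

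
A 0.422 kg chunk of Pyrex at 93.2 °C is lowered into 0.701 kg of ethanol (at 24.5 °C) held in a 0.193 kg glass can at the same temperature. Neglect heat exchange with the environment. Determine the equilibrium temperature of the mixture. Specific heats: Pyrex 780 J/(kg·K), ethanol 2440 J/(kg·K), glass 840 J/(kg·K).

T_f ≈ 34.8 °C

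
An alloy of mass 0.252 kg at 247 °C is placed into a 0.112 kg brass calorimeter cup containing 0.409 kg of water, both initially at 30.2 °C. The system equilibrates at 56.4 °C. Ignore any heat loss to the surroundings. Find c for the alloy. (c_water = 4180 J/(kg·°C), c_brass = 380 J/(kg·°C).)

c ≈ 956 J/(kg·°C)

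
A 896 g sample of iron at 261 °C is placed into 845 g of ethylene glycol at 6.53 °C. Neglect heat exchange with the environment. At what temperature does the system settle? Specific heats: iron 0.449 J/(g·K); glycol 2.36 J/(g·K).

T_f ≈ 49.2 °C

Energy conservation, ΣQ = 0:
896·0.449·(T − 261) + 845·2.36·(T − 6.53) = 0
402.3(T − 261) + 1994.2(T − 6.53) = 0
(402.3 + 1994.2) T = 402.3·261 + 1994.2·6.53
T ≈ 49.25 °C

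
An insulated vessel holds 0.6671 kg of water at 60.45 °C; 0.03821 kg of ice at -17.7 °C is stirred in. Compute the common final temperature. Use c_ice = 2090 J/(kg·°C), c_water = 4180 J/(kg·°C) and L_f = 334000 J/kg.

Setting the total heat transfer to zero:
ice -17.7→0 °C: 0.03821·2090·17.7 = 1413.5
  fusion: m_ice L_f = 0.03821·334000 = 12762
  meltwater 0→T: 0.03821·4180·T = 159.72 T
  water cools: 0.6671·4180·(T − 60.45) = 2788.5(T − 60.45)
2948.2 T = 168563 − 14176 = 154388
T ≈ 52.37 °C — above 0 °C, consistent with complete melting.

T_f ≈ 52.4 °C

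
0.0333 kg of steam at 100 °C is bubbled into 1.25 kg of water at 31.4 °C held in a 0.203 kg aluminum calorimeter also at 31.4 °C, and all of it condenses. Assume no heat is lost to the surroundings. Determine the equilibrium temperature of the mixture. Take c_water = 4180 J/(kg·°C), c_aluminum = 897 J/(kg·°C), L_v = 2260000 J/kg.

T_f ≈ 46.7 °C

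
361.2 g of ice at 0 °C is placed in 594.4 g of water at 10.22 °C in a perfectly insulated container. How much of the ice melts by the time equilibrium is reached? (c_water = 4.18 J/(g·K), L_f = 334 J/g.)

m_melted ≈ 76 g

Water can give up m c ΔT = 594.4×4.18×10.22 = 25393 J before reaching 0 °C.
To melt every bit of ice: 361.2×334 = 120641 J.
Since 25393 < 120641 J, not all the ice melts; equilibrium is at 0 °C.
m_melted×334 = 25393  ⇒  m_melted ≈ 76.03 g.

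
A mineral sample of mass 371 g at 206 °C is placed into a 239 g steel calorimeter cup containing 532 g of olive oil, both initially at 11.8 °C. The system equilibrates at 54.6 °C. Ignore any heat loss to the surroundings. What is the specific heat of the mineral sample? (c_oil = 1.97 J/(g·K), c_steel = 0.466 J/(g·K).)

c ≈ 0.883 J/(g·K)

Energy conservation, ΣQ = 0:
371·c·(54.6 − 206) + 532·1.97·(54.6 − 11.8) + 239·0.466·(54.6 − 11.8) = 0
-56169 c = -49623
c = -49623/-56169 ≈ 0.8835 J/(g·K)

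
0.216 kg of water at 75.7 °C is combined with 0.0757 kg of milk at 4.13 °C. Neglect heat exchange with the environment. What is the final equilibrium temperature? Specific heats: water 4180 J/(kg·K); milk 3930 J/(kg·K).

T_f is the heat-capacity-weighted average of the initial temperatures:
T_f = (902.88*75.7 + 297.5*4.13) / (902.88 + 297.5)
    = 69577 / 1200.4 ≈ 57.96 °C

T_f ≈ 58.0 °C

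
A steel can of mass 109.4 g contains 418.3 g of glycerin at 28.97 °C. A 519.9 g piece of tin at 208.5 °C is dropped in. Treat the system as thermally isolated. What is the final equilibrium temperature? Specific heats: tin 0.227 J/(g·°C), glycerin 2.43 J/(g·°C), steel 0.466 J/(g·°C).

T_f ≈ 46.8 °C

Conservation of energy gives ΣQ = 0:
519.9×0.227×(T − 208.5) + 418.3×2.43×(T − 28.97) + 109.4×0.466×(T − 28.97) = 0
(118.02 + 1016.5 + 50.98) T = 118.02×208.5 + 1016.5×28.97 + 50.98×28.97
T = 55531 / 1185.5 = 46.8 °C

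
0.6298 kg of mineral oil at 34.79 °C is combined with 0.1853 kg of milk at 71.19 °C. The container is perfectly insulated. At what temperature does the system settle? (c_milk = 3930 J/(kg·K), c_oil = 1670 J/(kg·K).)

T_f ≈ 49.7 °C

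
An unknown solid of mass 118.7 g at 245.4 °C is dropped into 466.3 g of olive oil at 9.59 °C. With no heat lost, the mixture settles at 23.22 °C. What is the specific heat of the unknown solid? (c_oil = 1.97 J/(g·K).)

Taking heat into each body as positive, Σ m c ΔT = 0:
118.7·c·(23.22 − 245.4) + 466.3·1.97·(23.22 − 9.59) = 0
-26373 c = -12521
c = -12521/-26373 ≈ 0.4748 J/(g·K)

c ≈ 0.475 J/(g·K)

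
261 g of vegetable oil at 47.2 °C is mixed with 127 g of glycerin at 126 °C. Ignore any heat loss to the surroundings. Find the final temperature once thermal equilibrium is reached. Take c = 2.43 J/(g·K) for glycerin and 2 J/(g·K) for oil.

T_f ≈ 76.5 °C

|Q_glycerin| = |Q_oil|:
127×2.43×(126 − T) = 261×2×(T − 47.2)
308.61(126 − T) = 522(T − 47.2)
830.61 T = 63523  ⇒  T ≈ 76.48 °C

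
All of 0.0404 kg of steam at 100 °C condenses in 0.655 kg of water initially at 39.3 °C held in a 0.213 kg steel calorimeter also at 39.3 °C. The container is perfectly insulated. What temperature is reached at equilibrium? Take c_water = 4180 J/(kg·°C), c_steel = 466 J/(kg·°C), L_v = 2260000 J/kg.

Energy conservation, ΣQ = 0:
latent heat released on condensation: 0.0404·2260000 = 91304; condensate cools 100→T: 0.0404·4180·(T − 100) = 168.87(T − 100); water warms: 0.655·4180·(T − 39.3) = 2737.9(T − 39.3); steel cup: 0.213·466·(T − 39.3) = 99.26(T − 39.3)
3006 T = 91304 + 16887 + 111500 = 219692
T ≈ 73.08 °C — below 100 °C, confirming all the steam condensed.

T_f ≈ 73.1 °C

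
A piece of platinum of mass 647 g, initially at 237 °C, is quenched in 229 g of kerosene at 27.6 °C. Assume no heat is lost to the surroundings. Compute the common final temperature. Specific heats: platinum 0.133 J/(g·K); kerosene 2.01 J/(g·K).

Net heat exchanged in the isolated system is zero:
647×0.133×(T − 237) + 229×2.01×(T − 27.6) = 0
86.05(T − 237) + 460.29(T − 27.6) = 0
(86.05 + 460.29) T = 86.05×237 + 460.29×27.6
T = 33098/546.34 ≈ 60.58 °C

T_f ≈ 60.6 °C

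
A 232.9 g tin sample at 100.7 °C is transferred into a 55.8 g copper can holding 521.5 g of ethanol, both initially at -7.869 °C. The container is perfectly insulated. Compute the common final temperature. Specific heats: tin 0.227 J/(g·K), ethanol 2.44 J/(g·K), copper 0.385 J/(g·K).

Setting the total heat transfer to zero:
232.9·0.227·(T − 100.7) + 521.5·2.44·(T − (-7.869)) + 55.8·0.385·(T − (-7.869)) = 0
52.87(T − 100.7) + 1272.5(T − (-7.869)) + 21.48(T − (-7.869)) = 0
(52.87 + 1272.5 + 21.48) T = 52.87·100.7 + 1272.5·(-7.869) + 21.48·(-7.869)
T = -4858.2 / 1346.8 = -3.61 °C

T_f ≈ -3.6 °C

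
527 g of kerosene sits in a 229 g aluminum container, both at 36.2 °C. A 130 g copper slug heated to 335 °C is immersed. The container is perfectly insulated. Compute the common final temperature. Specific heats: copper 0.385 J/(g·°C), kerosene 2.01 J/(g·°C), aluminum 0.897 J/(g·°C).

T_f ≈ 47.6 °C

Net heat exchanged in the isolated system is zero:
130·0.385·(T − 335) + 527·2.01·(T − 36.2) + 229·0.897·(T − 36.2) = 0
50.05(T − 335) + 1059.3(T − 36.2) + 205.41(T − 36.2) = 0
(50.05 + 1059.3 + 205.41) T = 50.05·335 + 1059.3·36.2 + 205.41·36.2
T ≈ 47.57 °C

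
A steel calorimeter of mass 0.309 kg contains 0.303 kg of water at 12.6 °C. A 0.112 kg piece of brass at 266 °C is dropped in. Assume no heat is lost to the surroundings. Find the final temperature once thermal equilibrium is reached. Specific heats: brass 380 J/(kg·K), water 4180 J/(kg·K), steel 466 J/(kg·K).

T_f ≈ 20.0 °C

Taking heat into each body as positive, Σ m c ΔT = 0:
0.112·380·(T − 266) + 0.303·4180·(T − 12.6) + 0.309·466·(T − 12.6) = 0
42.56(T − 266) + 1266.5(T − 12.6) + 143.99(T − 12.6) = 0
(42.56 + 1266.5 + 143.99) T = 42.56·266 + 1266.5·12.6 + 143.99·12.6
T = 29094 / 1453.1 = 20 °C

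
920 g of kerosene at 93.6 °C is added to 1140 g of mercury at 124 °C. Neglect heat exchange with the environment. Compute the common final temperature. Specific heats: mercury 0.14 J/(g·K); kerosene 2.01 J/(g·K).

Set heat shed by the hot body equal to heat absorbed by the cold body:
1140×0.14×(124 − T) = 920×2.01×(T − 93.6)
159.6(124 − T) = 1849.2(T − 93.6)
2008.8 T = 192876  ⇒  T ≈ 96.02 °C

T_f ≈ 96.0 °C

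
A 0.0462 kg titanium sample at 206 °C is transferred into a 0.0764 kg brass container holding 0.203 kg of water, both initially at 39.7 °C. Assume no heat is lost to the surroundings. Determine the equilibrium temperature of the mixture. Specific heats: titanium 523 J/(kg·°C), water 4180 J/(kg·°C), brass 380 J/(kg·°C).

T_f ≈ 44.2 °C

T_f = Σ m_i c_i T_i / Σ m_i c_i:
T_f = (24.16·206 + 848.54·39.7 + 29.03·39.7) / (24.16 + 848.54 + 29.03)
    = 39817 / 901.73 ≈ 44.16 °C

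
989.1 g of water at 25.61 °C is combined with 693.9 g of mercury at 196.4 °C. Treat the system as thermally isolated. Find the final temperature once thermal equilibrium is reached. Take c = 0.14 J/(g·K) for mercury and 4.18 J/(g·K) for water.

T_f ≈ 29.5 °C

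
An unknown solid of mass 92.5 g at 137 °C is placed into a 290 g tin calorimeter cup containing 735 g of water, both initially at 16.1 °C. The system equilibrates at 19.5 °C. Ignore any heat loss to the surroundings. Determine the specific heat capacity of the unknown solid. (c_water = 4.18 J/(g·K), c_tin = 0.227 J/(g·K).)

Conservation of energy gives ΣQ = 0:
92.5·c·(19.5 − 137) + 735·4.18·(19.5 − 16.1) + 290·0.227·(19.5 − 16.1) = 0
-10869 c = -10670
c = -10670/-10869 ≈ 0.9817 J/(g·K)

c ≈ 0.982 J/(g·K)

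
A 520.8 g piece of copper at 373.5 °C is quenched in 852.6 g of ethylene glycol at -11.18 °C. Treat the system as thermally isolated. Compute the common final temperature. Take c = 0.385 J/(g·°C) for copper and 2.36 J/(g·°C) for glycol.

T_f = Σ m_i c_i T_i / Σ m_i c_i:
T_f = (200.51·373.5 + 2012.1·(-11.18)) / (200.51 + 2012.1)
    = 52394 / 2212.6 ≈ 23.68 °C

T_f ≈ 23.7 °C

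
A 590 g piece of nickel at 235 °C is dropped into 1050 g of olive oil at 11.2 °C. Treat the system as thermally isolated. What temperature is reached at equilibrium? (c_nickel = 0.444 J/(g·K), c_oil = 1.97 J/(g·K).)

Let T be the final temperature. ΣQ_i = 0:
590×0.444×(T − 235) + 1050×1.97×(T − 11.2) = 0
261.96(T − 235) + 2068.5(T − 11.2) = 0
(261.96 + 2068.5) T = 261.96×235 + 2068.5×11.2
T = 84728/2330.5 ≈ 36.36 °C

T_f ≈ 36.4 °C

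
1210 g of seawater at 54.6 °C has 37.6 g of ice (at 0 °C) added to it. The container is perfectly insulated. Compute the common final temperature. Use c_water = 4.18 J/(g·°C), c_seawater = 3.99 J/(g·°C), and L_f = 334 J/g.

T_f ≈ 50.4 °C

Heat gained plus heat lost sum to zero:
latent heat to melt: 37.6×334 = 12558
  meltwater 0→T: 37.6×4.18×T = 157.17 T
  seawater cools: 1210×3.99×(T − 54.6) = 4827.9(T − 54.6)
4985.1 T = 263603 − 12558 = 251045
T ≈ 50.36 °C — above 0 °C, consistent with complete melting.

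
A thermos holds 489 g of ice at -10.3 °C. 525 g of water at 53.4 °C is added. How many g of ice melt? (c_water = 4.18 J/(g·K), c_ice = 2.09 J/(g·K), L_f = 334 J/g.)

Heat available from the water dropping to 0 °C: 525·4.18·53.4 = 117186 J.
Warming the ice to 0 °C takes 489·2.09·10.3 = 10527 J, leaving 106660 J for melting.
Fully melting the ice requires m_ice L_f = 489·334 = 163326 J.
106660 J < 163326 J, so only part of the ice melts and the system sits at 0 °C.
m_melted·334 = 106660  ⇒  m_melted ≈ 319.3 g.

m_melted ≈ 319 g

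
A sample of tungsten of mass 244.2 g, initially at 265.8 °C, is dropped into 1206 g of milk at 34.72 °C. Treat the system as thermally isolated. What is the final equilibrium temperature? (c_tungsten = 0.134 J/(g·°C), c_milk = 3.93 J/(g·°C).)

T_f ≈ 36.3 °C

Setting the total heat transfer to zero:
244.2·0.134·(T − 265.8) + 1206·3.93·(T − 34.72) = 0
32.72(T − 265.8) + 4739.6(T − 34.72) = 0
(32.72 + 4739.6) T = 32.72·265.8 + 4739.6·34.72
T = 173256/4772.3 ≈ 36.30 °C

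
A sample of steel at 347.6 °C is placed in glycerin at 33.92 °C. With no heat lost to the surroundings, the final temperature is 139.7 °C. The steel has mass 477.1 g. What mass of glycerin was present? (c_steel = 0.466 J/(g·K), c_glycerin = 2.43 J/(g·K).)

m ≈ 180 g

Energy conservation, ΣQ = 0:
477.1×0.466×(139.7 − 347.6) + m×2.43×(139.7 − 33.92) = 0
257.05 m = 46222
m = 46222/257.05 ≈ 179.8 g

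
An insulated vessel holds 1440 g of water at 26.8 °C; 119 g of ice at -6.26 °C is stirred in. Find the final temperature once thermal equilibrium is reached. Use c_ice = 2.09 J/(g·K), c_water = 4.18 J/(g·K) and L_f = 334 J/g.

T_f ≈ 18.4 °C

Taking heat into each body as positive, Σ m c ΔT = 0:
ice -6.26→0 °C: 119×2.09×6.26 = 1556.9
  fusion: m_ice L_f = 119×334 = 39746
  meltwater 0→T: 119×4.18×T = 497.42 T
  water cools: 1440×4.18×(T − 26.8) = 6019.2(T − 26.8)
6516.6 T = 161315 − 41303 = 120012
T ≈ 18.42 °C (positive, so assuming full melt was valid).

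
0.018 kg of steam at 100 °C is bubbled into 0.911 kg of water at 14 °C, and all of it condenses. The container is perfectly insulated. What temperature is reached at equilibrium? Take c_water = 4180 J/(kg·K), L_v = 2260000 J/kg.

T_f ≈ 26.1 °C

Net heat exchanged in the isolated system is zero:
latent heat released on condensation: 0.018×2260000 = 40680; condensate cools 100→T: 0.018×4180×(T − 100) = 75.24(T − 100); water warms: 0.911×4180×(T − 14) = 3808(T − 14)
3883.2 T = 40680 + 7524 + 53312 = 101516
T ≈ 26.14 °C — below 100 °C, confirming all the steam condensed.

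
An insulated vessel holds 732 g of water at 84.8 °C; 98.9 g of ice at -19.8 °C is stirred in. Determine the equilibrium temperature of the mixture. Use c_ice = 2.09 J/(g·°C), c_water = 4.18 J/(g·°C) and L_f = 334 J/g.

T_f ≈ 64.0 °C

Heat gained plus heat lost sum to zero:
warm ice to 0 °C: 98.9×2.09×(0 − (-19.8)) = 4092.7
  melt ice: 98.9×334 = 33033
  warm the meltwater: 413.4 T
  water: 3059.8(T − 84.8)
3473.2 T = 259468 − 37125 = 222342
T ≈ 64.02 °C. Since T > 0 °C, the all-ice-melts assumption holds.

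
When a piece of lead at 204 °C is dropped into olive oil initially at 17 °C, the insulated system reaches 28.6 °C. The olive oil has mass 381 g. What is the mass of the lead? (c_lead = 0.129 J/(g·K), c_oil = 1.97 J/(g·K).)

Heat gained plus heat lost sum to zero:
m·0.129·(28.6 − 204) + 381·1.97·(28.6 − 17) = 0
-22.63 m = -8706.6
m = -8706.6/-22.63 ≈ 384.8 g

m ≈ 385 g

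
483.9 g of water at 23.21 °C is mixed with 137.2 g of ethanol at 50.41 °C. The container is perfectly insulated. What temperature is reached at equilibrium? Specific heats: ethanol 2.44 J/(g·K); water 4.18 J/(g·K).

T_f ≈ 27.1 °C

T_f is the heat-capacity-weighted average of the initial temperatures:
T_f = (334.77*50.41 + 2022.7*23.21) / (334.77 + 2022.7)
    = 63823 / 2357.5 ≈ 27.07 °C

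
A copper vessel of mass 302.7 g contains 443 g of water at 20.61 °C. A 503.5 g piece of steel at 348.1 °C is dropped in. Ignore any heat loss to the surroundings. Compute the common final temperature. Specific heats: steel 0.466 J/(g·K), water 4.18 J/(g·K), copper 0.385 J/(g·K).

T_f ≈ 55.5 °C

Energy conservation, ΣQ = 0:
503.5×0.466×(T − 348.1) + 443×4.18×(T − 20.61) + 302.7×0.385×(T − 20.61) = 0
(234.63 + 1851.7 + 116.54) T = 234.63×348.1 + 1851.7×20.61 + 116.54×20.61
T = 122241/2202.9 ≈ 55.49 °C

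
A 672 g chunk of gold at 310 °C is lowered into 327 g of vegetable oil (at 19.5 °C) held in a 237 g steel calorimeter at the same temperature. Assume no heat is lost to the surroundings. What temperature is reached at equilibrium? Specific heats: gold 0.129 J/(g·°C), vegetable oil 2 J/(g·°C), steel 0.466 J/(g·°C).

T_f ≈ 49.1 °C

Conservation of energy gives ΣQ = 0:
672×0.129×(T − 310) + 327×2×(T − 19.5) + 237×0.466×(T − 19.5) = 0
86.69(T − 310) + 654(T − 19.5) + 110.44(T − 19.5) = 0
851.13 T = 41780
T ≈ 49.09 °C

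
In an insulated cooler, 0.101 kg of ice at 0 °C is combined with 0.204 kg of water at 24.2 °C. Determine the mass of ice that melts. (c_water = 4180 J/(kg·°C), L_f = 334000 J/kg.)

Water can give up m c ΔT = 0.204·4180·24.2 = 20636 J before reaching 0 °C.
Melting all 0.101 kg of ice would need 0.101·334000 = 33734 J.
20636 J < 33734 J, so only part of the ice melts and the system sits at 0 °C.
Mass melted = 20636/334000 ≈ 0.06178 kg.

m_melted ≈ 0.0618 kg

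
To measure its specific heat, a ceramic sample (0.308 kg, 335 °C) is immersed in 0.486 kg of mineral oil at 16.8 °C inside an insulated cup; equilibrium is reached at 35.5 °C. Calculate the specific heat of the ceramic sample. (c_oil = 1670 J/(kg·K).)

m_s c (T_s − T_f) = m_oil c_oil (T_f − T_0):
0.308×c×(335 − 35.5) = 0.486×1670×(35.5 − 16.8)
92.25 c = 15177  ⇒  c ≈ 164.5 J/(kg·K)

c ≈ 165 J/(kg·K)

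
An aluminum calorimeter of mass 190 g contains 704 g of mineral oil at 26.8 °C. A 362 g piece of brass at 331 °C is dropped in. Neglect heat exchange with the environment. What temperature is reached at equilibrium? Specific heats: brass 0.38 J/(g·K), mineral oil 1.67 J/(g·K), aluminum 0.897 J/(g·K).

Energy conservation, ΣQ = 0:
362·0.38·(T − 331) + 704·1.67·(T − 26.8) + 190·0.897·(T − 26.8) = 0
1483.7 T = 81608
T = 81608 / 1483.7 = 55 °C

T_f ≈ 55.0 °C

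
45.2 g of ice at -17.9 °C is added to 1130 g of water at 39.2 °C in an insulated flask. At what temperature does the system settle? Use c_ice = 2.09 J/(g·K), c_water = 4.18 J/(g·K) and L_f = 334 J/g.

T_f ≈ 34.3 °C

Conservation of energy gives ΣQ = 0:
warm ice to 0 °C: 45.2×2.09×(0 − (-17.9)) = 1691; fusion: m_ice L_f = 45.2×334 = 15097; meltwater 0→T: 45.2×4.18×T = 188.94 T; water cools: 1130×4.18×(T − 39.2) = 4723.4(T − 39.2)
4912.3 T = 185157 − 16788 = 168370
T ≈ 34.27 °C — above 0 °C, consistent with complete melting.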